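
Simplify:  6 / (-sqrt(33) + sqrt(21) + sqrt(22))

Group as (sqrt(21) + sqrt(22)) - sqrt(33); multiply by (sqrt(21) + sqrt(22)) + sqrt(33), then rationalise the remaining surd.

(-15*sqrt(33) + 48*sqrt(22) + 51*sqrt(21) + 99*sqrt(14))/437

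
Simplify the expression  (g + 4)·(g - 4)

g² - 16

(g)^2 - (4)^2 = g² - 16.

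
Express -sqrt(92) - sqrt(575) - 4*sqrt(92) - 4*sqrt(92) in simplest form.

sqrt(92) = 2*sqrt(23); sqrt(575) = 5*sqrt(23); 4*sqrt(92) = 8*sqrt(23); 4*sqrt(92) = 8*sqrt(23)
Combine: (-2 - 5 - 8 - 8)·sqrt(23) = -23*sqrt(23)

-23*sqrt(23)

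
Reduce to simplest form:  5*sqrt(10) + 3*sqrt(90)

5*sqrt(10) = 5*sqrt(10); 3*sqrt(90) = 9*sqrt(10)
Combine: (5 + 9)·sqrt(10) = 14*sqrt(10)

14*sqrt(10)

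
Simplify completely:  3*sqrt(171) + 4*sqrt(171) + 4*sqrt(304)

3*sqrt(171) = 9*sqrt(19); 4*sqrt(171) = 12*sqrt(19); 4*sqrt(304) = 16*sqrt(19)
Combine: (9 + 12 + 16)·sqrt(19) = 37*sqrt(19)

37*sqrt(19)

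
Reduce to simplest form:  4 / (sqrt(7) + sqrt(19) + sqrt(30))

(-2*sqrt(3990) - 4*sqrt(30) + 18*sqrt(19) + 42*sqrt(7))/129

Group as (sqrt(7) + sqrt(19)) + sqrt(30); multiply by (sqrt(7) + sqrt(19)) - sqrt(30), then rationalise the remaining surd.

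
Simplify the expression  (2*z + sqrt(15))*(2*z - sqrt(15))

Product of conjugates: (P+Q)(P-Q) = P**2 - Q**2.

4*z**2 - 15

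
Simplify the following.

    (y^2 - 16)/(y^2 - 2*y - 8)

Factor: y^2 - 16 = (y + 4)*(y - 4);  y^2 - 2*y - 8 = (y - 4)*(y + 2)
Cancel the common factor (y - 4).

(y + 4)/(y + 2)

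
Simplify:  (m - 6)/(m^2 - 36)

1/(m + 6)

Factor: m^2 - 36 = (m + 6)*(m - 6)
Cancel the common factor (m - 6).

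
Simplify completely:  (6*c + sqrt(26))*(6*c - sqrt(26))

Difference of squares with P = 6*c, Q = sqrt(26).

36*c^2 - 26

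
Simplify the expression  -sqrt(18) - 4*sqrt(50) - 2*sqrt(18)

-29*sqrt(2)

sqrt(18) = 3*sqrt(2); 4*sqrt(50) = 20*sqrt(2); 2*sqrt(18) = 6*sqrt(2)
Combine: (-3 - 20 - 6)·sqrt(2) = -29*sqrt(2)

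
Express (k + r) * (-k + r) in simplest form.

Pair the conjugate factors: (r+k)(r-k) = -k^2 + r^2.

-k^2 + r^2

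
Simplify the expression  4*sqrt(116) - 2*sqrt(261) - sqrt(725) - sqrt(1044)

-9*sqrt(29)

4*sqrt(116) = 8*sqrt(29); 2*sqrt(261) = 6*sqrt(29); sqrt(725) = 5*sqrt(29); sqrt(1044) = 6*sqrt(29)
Combine: (8 - 6 - 5 - 6)·sqrt(29) = -9*sqrt(29)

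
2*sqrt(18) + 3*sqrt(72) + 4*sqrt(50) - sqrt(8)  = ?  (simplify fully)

42*sqrt(2)

2*sqrt(18) = 6*sqrt(2); 3*sqrt(72) = 18*sqrt(2); 4*sqrt(50) = 20*sqrt(2); sqrt(8) = 2*sqrt(2)
Combine: (6 + 18 + 20 - 2)·sqrt(2) = 42*sqrt(2)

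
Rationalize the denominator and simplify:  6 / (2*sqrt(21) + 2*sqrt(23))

Multiply numerator and denominator by -2*sqrt(21) + 2*sqrt(23).
Denominator becomes 8; numerator becomes -12*sqrt(21) + 12*sqrt(23).

(-3*sqrt(21) + 3*sqrt(23))/2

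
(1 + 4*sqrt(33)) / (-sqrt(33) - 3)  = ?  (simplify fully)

(-129 + 11*sqrt(33))/24

Multiply numerator and denominator by -3 + sqrt(33).
Denominator becomes -24; numerator becomes -11*sqrt(33) + 129.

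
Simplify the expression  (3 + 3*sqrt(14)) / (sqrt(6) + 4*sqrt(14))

Multiply numerator and denominator by -sqrt(6) + 4*sqrt(14).
Denominator becomes 218; numerator becomes -6*sqrt(21) - 3*sqrt(6) + 12*sqrt(14) + 168.

(-6*sqrt(21) - 3*sqrt(6) + 12*sqrt(14) + 168)/218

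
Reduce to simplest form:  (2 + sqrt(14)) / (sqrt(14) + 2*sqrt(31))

(-7 - sqrt(14) + 2*sqrt(31) + sqrt(434))/55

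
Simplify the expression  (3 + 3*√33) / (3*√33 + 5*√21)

(-99 - 3*√33 + 5*√21 + 15*√77)/76

Multiply numerator and denominator by -5*√21 + 3*√33.
Denominator becomes -228; numerator becomes -45*√77 - 15*√21 + 9*√33 + 297.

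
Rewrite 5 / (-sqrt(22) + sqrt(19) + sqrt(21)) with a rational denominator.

Group as (sqrt(19) + sqrt(21)) - sqrt(22); multiply by (sqrt(19) + sqrt(21)) + sqrt(22), then rationalise the remaining surd.

(-45*sqrt(22) + 50*sqrt(21) + 60*sqrt(19) + 5*sqrt(8778))/636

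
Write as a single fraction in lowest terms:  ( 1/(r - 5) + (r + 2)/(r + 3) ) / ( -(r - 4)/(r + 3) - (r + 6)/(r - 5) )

Numerator: 1/(r - 5) + (r + 2)/(r + 3) = (r² - 2*r - 7)/(r² - 2*r - 15)
Denominator: -(r - 4)/(r + 3) - (r + 6)/(r - 5) = (-2*r² - 38)/(r² - 2*r - 15)
Divide: ((r² - 2*r - 7)/(r² - 2*r - 15)) · ((r² - 2*r - 15)/(-2*r² - 38)) = (-r² + 2*r + 7)/(2*r² + 38)

(-r² + 2*r + 7)/(2*r² + 38)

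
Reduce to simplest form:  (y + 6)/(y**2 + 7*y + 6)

1/(y + 1)

Factor: y**2 + 7*y + 6 = (y + 1)*(y + 6)
Cancel the common factor (y + 6).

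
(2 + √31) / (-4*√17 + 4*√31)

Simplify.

Multiply numerator and denominator by 4*√17 + 4*√31.
Denominator becomes 224; numerator becomes 8*√17 + 8*√31 + 4*√527 + 124.

(2*√17 + 2*√31 + √527 + 31)/56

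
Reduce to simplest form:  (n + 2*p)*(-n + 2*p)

Product of conjugates: (P+Q)(P-Q) = P^2 - Q^2.

-n^2 + 4*p^2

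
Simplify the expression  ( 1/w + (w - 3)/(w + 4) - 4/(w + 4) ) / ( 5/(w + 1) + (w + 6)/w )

Numerator: 1/w + (w - 3)/(w + 4) - 4/(w + 4) = (w² - 6*w + 4)/(w² + 4*w)
Denominator: 5/(w + 1) + (w + 6)/w = (w² + 12*w + 6)/(w² + w)
Divide: ((w² - 6*w + 4)/(w² + 4*w)) · ((w² + w)/(w² + 12*w + 6)) = (w³ - 5*w² - 2*w + 4)/(w³ + 16*w² + 54*w + 24)

(w³ - 5*w² - 2*w + 4)/(w³ + 16*w² + 54*w + 24)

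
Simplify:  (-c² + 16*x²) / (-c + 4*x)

Factor (4*x)^2 - c^2 and cancel (-c + 4*x).

c + 4*x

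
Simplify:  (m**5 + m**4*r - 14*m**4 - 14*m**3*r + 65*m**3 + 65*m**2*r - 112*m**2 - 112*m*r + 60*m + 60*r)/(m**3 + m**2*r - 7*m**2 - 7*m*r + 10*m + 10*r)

Factor: m**5 + m**4*r - 14*m**4 - 14*m**3*r + 65*m**3 + 65*m**2*r - 112*m**2 - 112*m*r + 60*m + 60*r = (m - 2)*(m - 5)*(m - 1)*(m - 6)*(m + r);  m**3 + m**2*r - 7*m**2 - 7*m*r + 10*m + 10*r = (m - 5)*(m + r)*(m - 2)
Cancel the common factors (m - 5), (m - 2), (m + r).

m**2 - 7*m + 6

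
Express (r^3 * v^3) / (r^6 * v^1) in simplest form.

Quotient: (r^-3) * v^2

v^2/r^3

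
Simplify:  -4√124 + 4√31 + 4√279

8*√31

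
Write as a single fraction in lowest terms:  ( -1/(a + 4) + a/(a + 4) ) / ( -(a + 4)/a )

(-a**2 + a)/(a**2 + 8*a + 16)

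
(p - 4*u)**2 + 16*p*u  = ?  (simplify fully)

Expanding gives p**2 + 8*p*u + 16*u**2, a perfect square.

(p + 4*u)**2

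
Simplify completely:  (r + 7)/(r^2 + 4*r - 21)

1/(r - 3)

Factor: r^2 + 4*r - 21 = (r - 3)*(r + 7)
Cancel the common factor (r + 7).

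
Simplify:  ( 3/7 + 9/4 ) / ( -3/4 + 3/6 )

-75/7

Numerator: 3/7 + 9/4 = 75/28
Denominator: -3/4 + 3/6 = -1/4
Divide: (75/28) · (-4) = -75/7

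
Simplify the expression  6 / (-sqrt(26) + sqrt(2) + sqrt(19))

Group as (sqrt(2) + sqrt(19)) - sqrt(26); multiply by (sqrt(2) + sqrt(19)) + sqrt(26), then rationalise the remaining surd.

(30*sqrt(26) + 54*sqrt(19) + 258*sqrt(2) + 24*sqrt(247))/127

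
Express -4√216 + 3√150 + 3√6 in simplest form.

4√216 = 24*√6; 3√150 = 15*√6; 3√6 = 3*√6
Combine: (-24 + 15 + 3)·√6 = -6*√6

-6*√6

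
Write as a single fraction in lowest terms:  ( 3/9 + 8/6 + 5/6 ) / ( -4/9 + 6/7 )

315/52

Numerator: 3/9 + 8/6 + 5/6 = 5/2
Denominator: -4/9 + 6/7 = 26/63
Divide: (5/2) · (63/26) = 315/52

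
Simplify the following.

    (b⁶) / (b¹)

b⁵

Quotient: b⁵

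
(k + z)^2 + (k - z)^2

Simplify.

2*k^2 + 2*z^2

Binomially expand both and collect terms in k, z.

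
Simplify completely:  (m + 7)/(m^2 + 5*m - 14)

1/(m - 2)

Factor: m^2 + 5*m - 14 = (m - 2)*(m + 7)
Cancel the common factor (m + 7).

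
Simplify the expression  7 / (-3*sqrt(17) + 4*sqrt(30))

(21*sqrt(17) + 28*sqrt(30))/327

Multiply numerator and denominator by 3*sqrt(17) + 4*sqrt(30).
Denominator becomes 327; numerator becomes 21*sqrt(17) + 28*sqrt(30).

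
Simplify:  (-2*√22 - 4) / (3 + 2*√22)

Multiply numerator and denominator by -2*√22 + 3.
Denominator becomes -79; numerator becomes 2*√22 + 76.

(-76 - 2*√22)/79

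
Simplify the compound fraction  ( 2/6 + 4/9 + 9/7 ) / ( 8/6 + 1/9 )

Numerator: 2/6 + 4/9 + 9/7 = 130/63
Denominator: 8/6 + 1/9 = 13/9
Divide: (130/63) · (9/13) = 10/7

10/7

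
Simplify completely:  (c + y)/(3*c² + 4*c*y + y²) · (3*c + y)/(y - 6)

1/(y - 6)

Factor: 3*c² + 4*c*y + y² = (3*c + y)·(c + y)
Cancel the common factors (c + y), (3*c + y).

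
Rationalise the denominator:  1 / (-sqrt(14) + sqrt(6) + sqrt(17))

(-9*sqrt(14) + 3*sqrt(17) + 25*sqrt(6) + 4*sqrt(357))/327

Group as (sqrt(6) + sqrt(17)) - sqrt(14); multiply by (sqrt(6) + sqrt(17)) + sqrt(14), then rationalise the remaining surd.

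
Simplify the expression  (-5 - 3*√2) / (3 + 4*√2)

(-11*√2 - 9)/23

Multiply numerator and denominator by -4*√2 + 3.
Denominator becomes -23; numerator becomes 9 + 11*√2.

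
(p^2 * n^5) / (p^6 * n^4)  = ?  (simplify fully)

n/p^4

Quotient: (p^-4) * n^1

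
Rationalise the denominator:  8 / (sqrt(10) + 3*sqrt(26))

(-sqrt(10) + 3*sqrt(26))/28

Multiply numerator and denominator by -3*sqrt(26) + sqrt(10).
Denominator becomes -224; numerator becomes -24*sqrt(26) + 8*sqrt(10).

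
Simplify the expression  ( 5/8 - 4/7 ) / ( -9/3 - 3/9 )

Numerator: 5/8 - 4/7 = 3/56
Denominator: -9/3 - 3/9 = -10/3
Divide: (3/56) · (-3/10) = -9/560

-9/560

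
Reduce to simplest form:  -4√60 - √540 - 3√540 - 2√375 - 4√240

-58*√15

4√60 = 8*√15; √540 = 6*√15; 3√540 = 18*√15; 2√375 = 10*√15; 4√240 = 16*√15
Combine: (-8 - 6 - 18 - 10 - 16)·√15 = -58*√15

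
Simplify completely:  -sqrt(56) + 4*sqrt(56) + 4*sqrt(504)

30*sqrt(14)

sqrt(56) = 2*sqrt(14); 4*sqrt(56) = 8*sqrt(14); 4*sqrt(504) = 24*sqrt(14)
Combine: (-2 + 8 + 24)·sqrt(14) = 30*sqrt(14)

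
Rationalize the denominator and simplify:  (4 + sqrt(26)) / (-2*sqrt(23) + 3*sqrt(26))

(4*sqrt(23) + sqrt(598) + 6*sqrt(26) + 39)/71

Multiply numerator and denominator by 2*sqrt(23) + 3*sqrt(26).
Denominator becomes 142; numerator becomes 8*sqrt(23) + 2*sqrt(598) + 12*sqrt(26) + 78.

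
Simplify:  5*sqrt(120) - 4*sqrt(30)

5*sqrt(120) = 10*sqrt(30); 4*sqrt(30) = 4*sqrt(30)
Combine: (10 - 4)·sqrt(30) = 6*sqrt(30)

6*sqrt(30)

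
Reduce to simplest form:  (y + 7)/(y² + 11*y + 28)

Factor: y² + 11*y + 28 = (y + 4)·(y + 7)
Cancel the common factor (y + 7).

1/(y + 4)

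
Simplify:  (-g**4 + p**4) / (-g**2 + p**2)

Factor p**4 - g**4 and cancel (-g**2 + p**2).

g**2 + p**2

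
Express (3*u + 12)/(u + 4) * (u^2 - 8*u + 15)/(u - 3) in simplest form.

Factor: 3*u + 12 = 3*(u + 4);  u^2 - 8*u + 15 = (u - 3)*(u - 5)
Cancel the common factors (u + 4), (u - 3).

3*u - 15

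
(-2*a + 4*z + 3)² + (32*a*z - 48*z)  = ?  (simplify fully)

Expand the square and combine the (32*a*z - 48*z) term.

(2*a + 4*z - 3)²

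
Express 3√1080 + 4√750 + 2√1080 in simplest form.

3√1080 = 18*√30; 4√750 = 20*√30; 2√1080 = 12*√30
Combine: (18 + 20 + 12)·√30 = 50*√30

50*√30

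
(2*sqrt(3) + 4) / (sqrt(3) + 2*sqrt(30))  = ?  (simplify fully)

(-4*sqrt(3) - 6 + 12*sqrt(10) + 8*sqrt(30))/117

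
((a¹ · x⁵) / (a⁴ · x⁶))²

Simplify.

1/(a⁶*x²)

Inside the bracket: (a^-3) · (x^-1)
Raise to the power 2: (a^-6) · (x^-2)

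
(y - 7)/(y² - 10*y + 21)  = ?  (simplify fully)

Factor: y² - 10*y + 21 = (y - 7)·(y - 3)
Cancel the common factor (y - 7).

1/(y - 3)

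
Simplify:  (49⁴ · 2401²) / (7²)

7^14

49⁴ = 7^8; 2401² = 7^8; 7² = 7^2
Combine exponents: 7^14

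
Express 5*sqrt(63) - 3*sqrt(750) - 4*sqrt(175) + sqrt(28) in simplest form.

-15*sqrt(30) - 3*sqrt(7)

5*sqrt(63) = 15*sqrt(7); 3*sqrt(750) = 15*sqrt(30); 4*sqrt(175) = 20*sqrt(7); sqrt(28) = 2*sqrt(7)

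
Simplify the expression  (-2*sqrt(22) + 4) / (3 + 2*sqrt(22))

Multiply numerator and denominator by -2*sqrt(22) + 3.
Denominator becomes -79; numerator becomes -14*sqrt(22) + 100.

(-100 + 14*sqrt(22))/79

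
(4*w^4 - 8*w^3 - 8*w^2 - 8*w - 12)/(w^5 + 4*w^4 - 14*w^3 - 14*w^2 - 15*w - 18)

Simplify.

Factor: 4*w^4 - 8*w^3 - 8*w^2 - 8*w - 12 = 4*(w + 1)*(w - 3)*(w^2 + 1);  w^5 + 4*w^4 - 14*w^3 - 14*w^2 - 15*w - 18 = (w^2 + 1)*(w + 6)*(w - 3)*(w + 1)
Cancel the common factors (w^2 + 1), (w + 1), (w - 3).

4/(w + 6)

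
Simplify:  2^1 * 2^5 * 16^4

2^1 = 2^1; 2^5 = 2^5; 16^4 = 2^16
Combine exponents: 2^22

2^22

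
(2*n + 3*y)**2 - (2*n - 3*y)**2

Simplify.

24*n*y

Write as f((2*n),(3*y)) - f((2*n),-(3*y)) and expand.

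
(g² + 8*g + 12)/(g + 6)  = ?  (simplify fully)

g + 2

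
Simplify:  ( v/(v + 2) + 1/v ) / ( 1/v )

Numerator: v/(v + 2) + 1/v = (v^2 + v + 2)/(v^2 + 2*v)
Denominator: 1/v = 1/v
Divide: ((v^2 + v + 2)/(v^2 + 2*v)) · (v) = (v^2 + v + 2)/(v + 2)

(v^2 + v + 2)/(v + 2)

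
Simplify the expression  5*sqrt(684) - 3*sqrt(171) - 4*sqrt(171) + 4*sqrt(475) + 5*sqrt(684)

5*sqrt(684) = 30*sqrt(19); 3*sqrt(171) = 9*sqrt(19); 4*sqrt(171) = 12*sqrt(19); 4*sqrt(475) = 20*sqrt(19); 5*sqrt(684) = 30*sqrt(19)
Combine: (30 - 9 - 12 + 20 + 30)·sqrt(19) = 59*sqrt(19)

59*sqrt(19)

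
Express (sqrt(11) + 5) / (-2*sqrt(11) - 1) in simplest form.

Multiply numerator and denominator by -1 + 2*sqrt(11).
Denominator becomes -43; numerator becomes 17 + 9*sqrt(11).

(-9*sqrt(11) - 17)/43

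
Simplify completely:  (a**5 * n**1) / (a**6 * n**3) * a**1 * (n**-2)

Quotient: (a**-1) * (n**-2)
Multiply by a**1 * (n**-2): add exponents.

n**(-4)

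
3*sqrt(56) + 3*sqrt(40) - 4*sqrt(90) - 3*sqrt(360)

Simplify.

-24*sqrt(10) + 6*sqrt(14)

3*sqrt(56) = 6*sqrt(14); 3*sqrt(40) = 6*sqrt(10); 4*sqrt(90) = 12*sqrt(10); 3*sqrt(360) = 18*sqrt(10)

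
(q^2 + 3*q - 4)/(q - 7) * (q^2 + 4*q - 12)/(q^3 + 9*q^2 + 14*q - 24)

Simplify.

(q - 2)/(q - 7)

Factor: q^2 + 3*q - 4 = (q - 1)*(q + 4);  q^2 + 4*q - 12 = (q + 6)*(q - 2);  q^3 + 9*q^2 + 14*q - 24 = (q + 6)*(q - 1)*(q + 4)
Cancel the common factors (q + 4), (q - 1), (q + 6).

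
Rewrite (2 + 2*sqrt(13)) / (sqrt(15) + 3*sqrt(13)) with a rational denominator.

(-sqrt(195) - sqrt(15) + 3*sqrt(13) + 39)/51

Multiply numerator and denominator by -sqrt(15) + 3*sqrt(13).
Denominator becomes 102; numerator becomes -2*sqrt(195) - 2*sqrt(15) + 6*sqrt(13) + 78.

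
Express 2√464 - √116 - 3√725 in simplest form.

2√464 = 8*√29; √116 = 2*√29; 3√725 = 15*√29
Combine: (8 - 2 - 15)·√29 = -9*√29

-9*√29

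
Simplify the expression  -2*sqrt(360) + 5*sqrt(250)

13*sqrt(10)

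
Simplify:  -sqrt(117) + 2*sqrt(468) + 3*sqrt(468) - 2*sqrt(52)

sqrt(117) = 3*sqrt(13); 2*sqrt(468) = 12*sqrt(13); 3*sqrt(468) = 18*sqrt(13); 2*sqrt(52) = 4*sqrt(13)
Combine: (-3 + 12 + 18 - 4)·sqrt(13) = 23*sqrt(13)

23*sqrt(13)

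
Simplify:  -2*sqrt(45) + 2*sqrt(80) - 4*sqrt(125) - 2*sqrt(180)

2*sqrt(45) = 6*sqrt(5); 2*sqrt(80) = 8*sqrt(5); 4*sqrt(125) = 20*sqrt(5); 2*sqrt(180) = 12*sqrt(5)
Combine: (-6 + 8 - 20 - 12)·sqrt(5) = -30*sqrt(5)

-30*sqrt(5)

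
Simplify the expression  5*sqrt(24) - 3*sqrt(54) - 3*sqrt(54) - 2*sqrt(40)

-8*sqrt(6) - 4*sqrt(10)

5*sqrt(24) = 10*sqrt(6); 3*sqrt(54) = 9*sqrt(6); 3*sqrt(54) = 9*sqrt(6); 2*sqrt(40) = 4*sqrt(10)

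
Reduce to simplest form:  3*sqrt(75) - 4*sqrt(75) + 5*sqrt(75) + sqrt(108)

3*sqrt(75) = 15*sqrt(3); 4*sqrt(75) = 20*sqrt(3); 5*sqrt(75) = 25*sqrt(3); sqrt(108) = 6*sqrt(3)
Combine: (15 - 20 + 25 + 6)·sqrt(3) = 26*sqrt(3)

26*sqrt(3)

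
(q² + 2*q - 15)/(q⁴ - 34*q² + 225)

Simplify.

Factor: q² + 2*q - 15 = (q + 5)·(q - 3);  q⁴ - 34*q² + 225 = (q + 5)·(q + 3)·(q - 3)·(q - 5)
Cancel the common factors (q - 3), (q + 5).

1/(q² - 2*q - 15)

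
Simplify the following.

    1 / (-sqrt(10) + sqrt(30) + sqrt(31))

Group as (sqrt(30) + sqrt(31)) - sqrt(10); multiply by (sqrt(30) + sqrt(31)) + sqrt(10), then rationalise the remaining surd.

(-51*sqrt(10) + 9*sqrt(31) + 11*sqrt(30) + 20*sqrt(93))/1119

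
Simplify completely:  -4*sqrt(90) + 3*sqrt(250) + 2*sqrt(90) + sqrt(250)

14*sqrt(10)

4*sqrt(90) = 12*sqrt(10); 3*sqrt(250) = 15*sqrt(10); 2*sqrt(90) = 6*sqrt(10); sqrt(250) = 5*sqrt(10)
Combine: (-12 + 15 + 6 + 5)·sqrt(10) = 14*sqrt(10)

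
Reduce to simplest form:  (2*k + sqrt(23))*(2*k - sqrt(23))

4*k^2 - 23

Difference of squares with P = 2*k, Q = sqrt(23).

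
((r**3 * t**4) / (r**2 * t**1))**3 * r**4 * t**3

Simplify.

r**7*t**12

Inside the bracket: r**1 * t**3
Raise to the power 3: r**3 * t**9
Multiply by r**4 * t**3: add exponents.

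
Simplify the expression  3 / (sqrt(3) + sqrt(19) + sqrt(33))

(-18*sqrt(209) - 33*sqrt(33) + 51*sqrt(19) + 147*sqrt(3))/107

Group as (sqrt(3) + sqrt(19)) + sqrt(33); multiply by (sqrt(3) + sqrt(19)) - sqrt(33), then rationalise the remaining surd.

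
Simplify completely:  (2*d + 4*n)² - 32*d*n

4*(d - 2*n)²

After expansion: 4*d² - 16*d*n + 16*n² — a perfect-square trinomial.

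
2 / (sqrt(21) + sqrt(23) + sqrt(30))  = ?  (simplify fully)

Group as (sqrt(23) + sqrt(30)) + sqrt(21); multiply by (sqrt(23) + sqrt(30)) - sqrt(21), then rationalise the remaining surd.

(-3*sqrt(1610) + 7*sqrt(30) + 14*sqrt(23) + 16*sqrt(21))/434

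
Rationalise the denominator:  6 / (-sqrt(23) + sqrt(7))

Multiply numerator and denominator by sqrt(7) + sqrt(23).
Denominator becomes -16; numerator becomes 6*sqrt(7) + 6*sqrt(23).

(-3*sqrt(23) - 3*sqrt(7))/8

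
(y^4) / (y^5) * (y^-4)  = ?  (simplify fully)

y^(-5)

Quotient: (y^-1)
Multiply by (y^-4): add exponents.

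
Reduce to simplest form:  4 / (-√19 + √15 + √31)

(-108*√19 + 12*√31 + 140*√15 + 8*√8835)/1131

Group as (√15 + √31) - √19; multiply by (√15 + √31) + √19, then rationalise the remaining surd.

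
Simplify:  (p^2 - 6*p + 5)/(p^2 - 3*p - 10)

(p - 1)/(p + 2)

Factor: p^2 - 6*p + 5 = (p - 1)*(p - 5);  p^2 - 3*p - 10 = (p - 5)*(p + 2)
Cancel the common factor (p - 5).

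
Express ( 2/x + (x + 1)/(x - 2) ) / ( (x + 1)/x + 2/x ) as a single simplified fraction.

(x² + 3*x - 4)/(x² + x - 6)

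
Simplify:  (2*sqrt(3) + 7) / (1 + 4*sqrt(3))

(17 + 26*sqrt(3))/47

Multiply numerator and denominator by -4*sqrt(3) + 1.
Denominator becomes -47; numerator becomes -26*sqrt(3) - 17.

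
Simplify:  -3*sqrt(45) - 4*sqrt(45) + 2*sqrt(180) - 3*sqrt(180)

3*sqrt(45) = 9*sqrt(5); 4*sqrt(45) = 12*sqrt(5); 2*sqrt(180) = 12*sqrt(5); 3*sqrt(180) = 18*sqrt(5)
Combine: (-9 - 12 + 12 - 18)·sqrt(5) = -27*sqrt(5)

-27*sqrt(5)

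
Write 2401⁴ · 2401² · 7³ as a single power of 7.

7^27

2401⁴ = 7^16; 2401² = 7^8; 7³ = 7^3
Combine exponents: 7^27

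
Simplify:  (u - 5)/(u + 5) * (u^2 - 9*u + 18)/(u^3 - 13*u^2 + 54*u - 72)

(u - 5)/(u^2 + u - 20)

Factor: u^2 - 9*u + 18 = (u - 3)*(u - 6);  u^3 - 13*u^2 + 54*u - 72 = (u - 6)*(u - 3)*(u - 4)
Cancel the common factors (u - 3), (u - 6).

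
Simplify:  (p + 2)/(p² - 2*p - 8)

Factor: p² - 2*p - 8 = (p + 2)·(p - 4)
Cancel the common factor (p + 2).

1/(p - 4)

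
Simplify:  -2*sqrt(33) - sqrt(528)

2*sqrt(33) = 2*sqrt(33); sqrt(528) = 4*sqrt(33)
Combine: (-2 - 4)·sqrt(33) = -6*sqrt(33)

-6*sqrt(33)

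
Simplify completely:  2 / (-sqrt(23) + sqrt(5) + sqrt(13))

(10*sqrt(23) + 30*sqrt(13) + 62*sqrt(5) + 4*sqrt(1495))/235

Group as (sqrt(5) + sqrt(13)) - sqrt(23); multiply by (sqrt(5) + sqrt(13)) + sqrt(23), then rationalise the remaining surd.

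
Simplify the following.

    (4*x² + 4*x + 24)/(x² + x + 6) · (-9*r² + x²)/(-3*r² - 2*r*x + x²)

Factor: 4*x² + 4*x + 24 = 4·(x² + x + 6);  -9*r² + x² = (3*r + x)·(-3*r + x);  -3*r² - 2*r*x + x² = (r + x)·(-3*r + x)
Cancel the common factors (x² + x + 6), (-3*r + x).

(12*r + 4*x)/(r + x)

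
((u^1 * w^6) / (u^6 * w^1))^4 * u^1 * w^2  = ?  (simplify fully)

w^22/u^19

Inside the bracket: (u^-5) * w^5
Raise to the power 4: (u^-20) * w^20
Multiply by u^1 * w^2: add exponents.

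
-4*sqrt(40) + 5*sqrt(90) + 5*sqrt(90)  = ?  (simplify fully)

4*sqrt(40) = 8*sqrt(10); 5*sqrt(90) = 15*sqrt(10); 5*sqrt(90) = 15*sqrt(10)
Combine: (-8 + 15 + 15)·sqrt(10) = 22*sqrt(10)

22*sqrt(10)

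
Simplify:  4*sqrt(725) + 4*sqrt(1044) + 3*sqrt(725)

59*sqrt(29)

4*sqrt(725) = 20*sqrt(29); 4*sqrt(1044) = 24*sqrt(29); 3*sqrt(725) = 15*sqrt(29)
Combine: (20 + 24 + 15)·sqrt(29) = 59*sqrt(29)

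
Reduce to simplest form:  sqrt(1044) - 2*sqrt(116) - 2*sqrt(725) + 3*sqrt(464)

4*sqrt(29)

sqrt(1044) = 6*sqrt(29); 2*sqrt(116) = 4*sqrt(29); 2*sqrt(725) = 10*sqrt(29); 3*sqrt(464) = 12*sqrt(29)
Combine: (6 - 4 - 10 + 12)·sqrt(29) = 4*sqrt(29)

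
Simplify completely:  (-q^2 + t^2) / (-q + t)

Difference of squares: factor out (-q + t).

q + t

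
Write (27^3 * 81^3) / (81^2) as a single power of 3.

27^3 = 3^9; 81^3 = 3^12; 81^2 = 3^8
Combine exponents: 3^13

3^13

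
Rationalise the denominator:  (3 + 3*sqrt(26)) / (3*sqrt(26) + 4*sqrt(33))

Multiply numerator and denominator by -4*sqrt(33) + 3*sqrt(26).
Denominator becomes -294; numerator becomes -12*sqrt(858) - 12*sqrt(33) + 9*sqrt(26) + 234.

(-78 - 3*sqrt(26) + 4*sqrt(33) + 4*sqrt(858))/98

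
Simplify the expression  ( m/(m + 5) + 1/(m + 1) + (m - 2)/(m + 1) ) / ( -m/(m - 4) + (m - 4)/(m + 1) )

(-2*m**3 + 3*m**2 + 25*m - 20)/(9*m**2 + 29*m - 80)

Numerator: m/(m + 5) + 1/(m + 1) + (m - 2)/(m + 1) = (2*m**2 + 5*m - 5)/(m**2 + 6*m + 5)
Denominator: -m/(m - 4) + (m - 4)/(m + 1) = (-9*m + 16)/(m**2 - 3*m - 4)
Divide: ((2*m**2 + 5*m - 5)/(m**2 + 6*m + 5)) · ((m**2 - 3*m - 4)/(-9*m + 16)) = (-2*m**3 + 3*m**2 + 25*m - 20)/(9*m**2 + 29*m - 80)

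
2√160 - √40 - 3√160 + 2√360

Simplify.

6*√10

2√160 = 8*√10; √40 = 2*√10; 3√160 = 12*√10; 2√360 = 12*√10
Combine: (8 - 2 - 12 + 12)·√10 = 6*√10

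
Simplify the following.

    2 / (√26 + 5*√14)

(-√26 + 5*√14)/162

Multiply numerator and denominator by -5*√14 + √26.
Denominator becomes -324; numerator becomes -10*√14 + 2*√26.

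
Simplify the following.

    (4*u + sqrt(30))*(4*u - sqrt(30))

16*u**2 - 30

Difference of squares with P = 4*u, Q = sqrt(30).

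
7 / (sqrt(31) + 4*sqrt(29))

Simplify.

(-7*sqrt(31) + 28*sqrt(29))/433

Multiply numerator and denominator by -sqrt(31) + 4*sqrt(29).
Denominator becomes 433; numerator becomes -7*sqrt(31) + 28*sqrt(29).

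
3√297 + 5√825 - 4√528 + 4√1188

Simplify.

3√297 = 9*√33; 5√825 = 25*√33; 4√528 = 16*√33; 4√1188 = 24*√33
Combine: (9 + 25 - 16 + 24)·√33 = 42*√33

42*√33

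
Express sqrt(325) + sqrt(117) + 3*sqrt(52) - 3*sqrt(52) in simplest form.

sqrt(325) = 5*sqrt(13); sqrt(117) = 3*sqrt(13); 3*sqrt(52) = 6*sqrt(13); 3*sqrt(52) = 6*sqrt(13)
Combine: (5 + 3 + 6 - 6)·sqrt(13) = 8*sqrt(13)

8*sqrt(13)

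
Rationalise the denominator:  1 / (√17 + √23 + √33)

(-2*√12903 + 7*√33 + 27*√23 + 39*√17)/1515

Group as (√17 + √23) + √33; multiply by (√17 + √23) - √33, then rationalise the remaining surd.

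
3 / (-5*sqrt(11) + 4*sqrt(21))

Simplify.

(15*sqrt(11) + 12*sqrt(21))/61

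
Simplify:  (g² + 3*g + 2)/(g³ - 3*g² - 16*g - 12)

1/(g - 6)

Factor: g² + 3*g + 2 = (g + 1)·(g + 2);  g³ - 3*g² - 16*g - 12 = (g + 2)·(g + 1)·(g - 6)
Cancel the common factors (g + 1), (g + 2).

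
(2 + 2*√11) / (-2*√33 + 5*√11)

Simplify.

(4*√33 + 10*√11 + 44*√3 + 110)/143

Multiply numerator and denominator by 2*√33 + 5*√11.
Denominator becomes 143; numerator becomes 4*√33 + 10*√11 + 44*√3 + 110.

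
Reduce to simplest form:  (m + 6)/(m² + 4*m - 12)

Factor: m² + 4*m - 12 = (m - 2)·(m + 6)
Cancel the common factor (m + 6).

1/(m - 2)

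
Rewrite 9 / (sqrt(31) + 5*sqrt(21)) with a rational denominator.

(-9*sqrt(31) + 45*sqrt(21))/494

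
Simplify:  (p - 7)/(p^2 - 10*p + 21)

Factor: p^2 - 10*p + 21 = (p - 3)*(p - 7)
Cancel the common factor (p - 7).

1/(p - 3)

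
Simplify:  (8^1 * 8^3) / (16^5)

2^(-8)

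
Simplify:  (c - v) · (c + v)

c² - v²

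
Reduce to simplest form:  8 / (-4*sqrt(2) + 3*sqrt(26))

(16*sqrt(2) + 12*sqrt(26))/101

Multiply numerator and denominator by 4*sqrt(2) + 3*sqrt(26).
Denominator becomes 202; numerator becomes 32*sqrt(2) + 24*sqrt(26).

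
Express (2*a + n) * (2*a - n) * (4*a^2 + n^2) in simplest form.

16*a^4 - n^4

((2*a)+n)((2*a)-n) = 4*a^2 - n^2; continue pairing.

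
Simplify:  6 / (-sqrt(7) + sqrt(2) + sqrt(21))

Group as (sqrt(2) + sqrt(21)) - sqrt(7); multiply by (sqrt(2) + sqrt(21)) + sqrt(7), then rationalise the remaining surd.

(-39*sqrt(2) - 21*sqrt(6) + 24*sqrt(7) + 18*sqrt(21))/22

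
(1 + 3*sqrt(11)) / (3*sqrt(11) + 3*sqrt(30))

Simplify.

Multiply numerator and denominator by -3*sqrt(30) + 3*sqrt(11).
Denominator becomes -171; numerator becomes -9*sqrt(330) - 3*sqrt(30) + 3*sqrt(11) + 99.

(-33 - sqrt(11) + sqrt(30) + 3*sqrt(330))/57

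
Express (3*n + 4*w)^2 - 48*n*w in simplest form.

(3*n - 4*w)^2

Expanding gives 9*n^2 - 24*n*w + 16*w^2, a perfect square.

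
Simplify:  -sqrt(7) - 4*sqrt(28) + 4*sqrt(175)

sqrt(7) = sqrt(7); 4*sqrt(28) = 8*sqrt(7); 4*sqrt(175) = 20*sqrt(7)
Combine: (-1 - 8 + 20)·sqrt(7) = 11*sqrt(7)

11*sqrt(7)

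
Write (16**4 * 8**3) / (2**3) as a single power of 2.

16**4 = 2**16; 8**3 = 2**9; 2**3 = 2**3
Combine exponents: 2**22

2**22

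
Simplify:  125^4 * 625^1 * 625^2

5^24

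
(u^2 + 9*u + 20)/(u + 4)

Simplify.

u + 5

Factor: u^2 + 9*u + 20 = (u + 5)*(u + 4)
Cancel the common factor (u + 4).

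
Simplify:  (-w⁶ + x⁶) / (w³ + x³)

Difference of sixth powers: factor out (w³ + x³).

-w³ + x³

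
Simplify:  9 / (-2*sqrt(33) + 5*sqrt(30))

(6*sqrt(33) + 15*sqrt(30))/206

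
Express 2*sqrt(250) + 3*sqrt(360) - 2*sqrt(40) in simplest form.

2*sqrt(250) = 10*sqrt(10); 3*sqrt(360) = 18*sqrt(10); 2*sqrt(40) = 4*sqrt(10)
Combine: (10 + 18 - 4)·sqrt(10) = 24*sqrt(10)

24*sqrt(10)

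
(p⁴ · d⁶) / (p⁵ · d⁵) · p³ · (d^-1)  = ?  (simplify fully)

p²

Quotient: (p^-1) · d¹
Multiply by p³ · (d^-1): add exponents.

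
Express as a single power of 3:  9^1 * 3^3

9^1 = 3^2; 3^3 = 3^3
Combine exponents: 3^5

3^5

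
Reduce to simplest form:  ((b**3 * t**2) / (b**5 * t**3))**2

1/(b**4*t**2)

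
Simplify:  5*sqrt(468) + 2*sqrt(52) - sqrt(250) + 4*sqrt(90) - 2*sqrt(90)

sqrt(10) + 34*sqrt(13)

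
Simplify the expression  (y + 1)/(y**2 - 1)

Factor: y**2 - 1 = (y - 1)*(y + 1)
Cancel the common factor (y + 1).

1/(y - 1)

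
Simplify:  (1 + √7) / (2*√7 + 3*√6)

(-14 - 2*√7 + 3*√6 + 3*√42)/26

Multiply numerator and denominator by -3*√6 + 2*√7.
Denominator becomes -26; numerator becomes -3*√42 - 3*√6 + 2*√7 + 14.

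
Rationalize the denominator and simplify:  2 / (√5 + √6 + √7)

Group as (√5 + √7) + √6; multiply by (√5 + √7) - √6, then rationalise the remaining surd.

(-√210 + 2*√7 + 3*√6 + 4*√5)/26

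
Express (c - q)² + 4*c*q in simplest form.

(c + q)²

Expanding gives c² + 2*c*q + q², a perfect square.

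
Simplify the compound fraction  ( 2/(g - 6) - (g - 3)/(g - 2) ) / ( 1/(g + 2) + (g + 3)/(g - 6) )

Numerator: 2/(g - 6) - (g - 3)/(g - 2) = (-g^2 + 11*g - 22)/(g^2 - 8*g + 12)
Denominator: 1/(g + 2) + (g + 3)/(g - 6) = (g^2 + 6*g)/(g^2 - 4*g - 12)
Divide: ((-g^2 + 11*g - 22)/(g^2 - 8*g + 12)) · ((g^2 - 4*g - 12)/(g^2 + 6*g)) = (-g^3 + 9*g^2 - 44)/(g^3 + 4*g^2 - 12*g)

(-g^3 + 9*g^2 - 44)/(g^3 + 4*g^2 - 12*g)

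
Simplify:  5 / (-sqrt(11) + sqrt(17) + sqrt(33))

Group as (sqrt(17) + sqrt(33)) - sqrt(11); multiply by (sqrt(17) + sqrt(33)) + sqrt(11), then rationalise the remaining surd.

(-195*sqrt(11) - 25*sqrt(33) + 135*sqrt(17) + 110*sqrt(51))/723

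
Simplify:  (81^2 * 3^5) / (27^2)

3^7

81^2 = 3^8; 3^5 = 3^5; 27^2 = 3^6
Combine exponents: 3^7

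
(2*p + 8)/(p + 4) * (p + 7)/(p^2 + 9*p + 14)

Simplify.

Factor: 2*p + 8 = 2*(p + 4);  p^2 + 9*p + 14 = (p + 2)*(p + 7)
Cancel the common factors (p + 4), (p + 7).

2/(p + 2)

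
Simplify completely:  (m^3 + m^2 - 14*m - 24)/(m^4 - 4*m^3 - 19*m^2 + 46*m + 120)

Factor: m^3 + m^2 - 14*m - 24 = (m - 4)*(m + 3)*(m + 2);  m^4 - 4*m^3 - 19*m^2 + 46*m + 120 = (m - 5)*(m - 4)*(m + 3)*(m + 2)
Cancel the common factors (m + 3), (m - 4), (m + 2).

1/(m - 5)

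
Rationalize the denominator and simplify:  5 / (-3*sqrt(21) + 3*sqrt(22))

(5*sqrt(21) + 5*sqrt(22))/3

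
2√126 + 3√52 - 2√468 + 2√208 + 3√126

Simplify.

2√126 = 6*√14; 3√52 = 6*√13; 2√468 = 12*√13; 2√208 = 8*√13; 3√126 = 9*√14

2*√13 + 15*√14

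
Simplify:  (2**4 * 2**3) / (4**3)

2**1

2**4 = 2**4; 2**3 = 2**3; 4**3 = 2**6
Combine exponents: 2**1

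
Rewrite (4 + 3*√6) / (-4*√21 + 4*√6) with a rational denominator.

Multiply numerator and denominator by 4*√6 + 4*√21.
Denominator becomes -240; numerator becomes 16*√6 + 72 + 16*√21 + 36*√14.

(-9*√14 - 4*√21 - 18 - 4*√6)/60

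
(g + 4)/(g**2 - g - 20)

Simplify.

1/(g - 5)

Factor: g**2 - g - 20 = (g - 5)*(g + 4)
Cancel the common factor (g + 4).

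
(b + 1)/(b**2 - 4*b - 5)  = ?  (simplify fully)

Factor: b**2 - 4*b - 5 = (b - 5)*(b + 1)
Cancel the common factor (b + 1).

1/(b - 5)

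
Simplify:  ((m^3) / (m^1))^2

m^4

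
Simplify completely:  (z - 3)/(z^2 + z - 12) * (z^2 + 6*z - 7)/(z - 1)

(z + 7)/(z + 4)

Factor: z^2 + z - 12 = (z + 4)*(z - 3);  z^2 + 6*z - 7 = (z - 1)*(z + 7)
Cancel the common factors (z - 1), (z - 3).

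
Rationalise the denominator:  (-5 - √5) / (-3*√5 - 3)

√5/3

Multiply numerator and denominator by -3 + 3*√5.
Denominator becomes -36; numerator becomes -12*√5.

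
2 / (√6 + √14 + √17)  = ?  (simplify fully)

Group as (√6 + √17) + √14; multiply by (√6 + √17) - √14, then rationalise the remaining surd.

(-8*√357 + 6*√17 + 18*√14 + 50*√6)/327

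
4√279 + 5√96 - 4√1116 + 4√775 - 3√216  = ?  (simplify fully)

4√279 = 12*√31; 5√96 = 20*√6; 4√1116 = 24*√31; 4√775 = 20*√31; 3√216 = 18*√6

2*√6 + 8*√31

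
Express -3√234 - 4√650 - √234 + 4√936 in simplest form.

-8*√26

3√234 = 9*√26; 4√650 = 20*√26; √234 = 3*√26; 4√936 = 24*√26
Combine: (-9 - 20 - 3 + 24)·√26 = -8*√26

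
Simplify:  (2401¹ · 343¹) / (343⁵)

2401¹ = 7^4; 343¹ = 7^3; 343⁵ = 7^15
Combine exponents: 7^(-8)

7^(-8)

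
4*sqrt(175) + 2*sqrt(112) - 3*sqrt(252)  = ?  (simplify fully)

4*sqrt(175) = 20*sqrt(7); 2*sqrt(112) = 8*sqrt(7); 3*sqrt(252) = 18*sqrt(7)
Combine: (20 + 8 - 18)·sqrt(7) = 10*sqrt(7)

10*sqrt(7)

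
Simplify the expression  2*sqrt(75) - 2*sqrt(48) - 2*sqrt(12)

2*sqrt(75) = 10*sqrt(3); 2*sqrt(48) = 8*sqrt(3); 2*sqrt(12) = 4*sqrt(3)
Combine: (10 - 8 - 4)·sqrt(3) = -2*sqrt(3)

-2*sqrt(3)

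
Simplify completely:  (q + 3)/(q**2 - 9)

1/(q - 3)

Factor: q**2 - 9 = (q - 3)*(q + 3)
Cancel the common factor (q + 3).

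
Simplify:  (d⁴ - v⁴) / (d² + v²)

d⁴ - v⁴ factors as -(-d + v)*(d + v)*(d² + v²).

d² - v²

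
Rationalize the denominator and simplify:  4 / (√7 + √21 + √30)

(-21*√10 - √30 + 8*√21 + 22*√7)/73

Group as (√7 + √30) + √21; multiply by (√7 + √30) - √21, then rationalise the remaining surd.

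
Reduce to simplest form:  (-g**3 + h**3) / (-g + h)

Apply the difference-of-cubes factorisation and cancel (-g + h).

g**2 + g*h + h**2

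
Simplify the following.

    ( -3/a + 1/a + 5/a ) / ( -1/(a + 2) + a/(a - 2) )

(3*a^2 - 12)/(a^3 + a^2 + 2*a)

Numerator: -3/a + 1/a + 5/a = 3/a
Denominator: -1/(a + 2) + a/(a - 2) = (a^2 + a + 2)/(a^2 - 4)
Divide: (3/a) · ((a^2 - 4)/(a^2 + a + 2)) = (3*a^2 - 12)/(a^3 + a^2 + 2*a)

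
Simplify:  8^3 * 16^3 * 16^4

2^37

8^3 = 2^9; 16^3 = 2^12; 16^4 = 2^16
Combine exponents: 2^37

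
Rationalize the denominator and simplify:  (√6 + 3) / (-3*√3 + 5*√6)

Multiply numerator and denominator by 3*√3 + 5*√6.
Denominator becomes 123; numerator becomes 9*√2 + 9*√3 + 30 + 15*√6.

(3*√2 + 3*√3 + 10 + 5*√6)/41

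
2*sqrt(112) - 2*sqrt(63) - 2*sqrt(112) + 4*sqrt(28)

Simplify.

2*sqrt(112) = 8*sqrt(7); 2*sqrt(63) = 6*sqrt(7); 2*sqrt(112) = 8*sqrt(7); 4*sqrt(28) = 8*sqrt(7)
Combine: (8 - 6 - 8 + 8)·sqrt(7) = 2*sqrt(7)

2*sqrt(7)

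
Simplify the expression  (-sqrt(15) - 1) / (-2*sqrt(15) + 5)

(sqrt(15) + 5)/5

Multiply numerator and denominator by 5 + 2*sqrt(15).
Denominator becomes -35; numerator becomes -35 - 7*sqrt(15).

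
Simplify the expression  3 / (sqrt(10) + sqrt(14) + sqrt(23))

(-12*sqrt(805) + 3*sqrt(23) + 57*sqrt(14) + 81*sqrt(10))/559

Group as (sqrt(10) + sqrt(23)) + sqrt(14); multiply by (sqrt(10) + sqrt(23)) - sqrt(14), then rationalise the remaining surd.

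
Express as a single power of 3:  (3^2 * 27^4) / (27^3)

3^2 = 3^2; 27^4 = 3^12; 27^3 = 3^9
Combine exponents: 3^5

3^5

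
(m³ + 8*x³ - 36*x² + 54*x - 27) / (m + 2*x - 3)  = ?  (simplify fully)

m^3 + (2*x - 3)^3 = (m + 2*x - 3)(m² - 2*m*x + 3*m + 4*x² - 12*x + 9).

m² - 2*m*x + 3*m + 4*x² - 12*x + 9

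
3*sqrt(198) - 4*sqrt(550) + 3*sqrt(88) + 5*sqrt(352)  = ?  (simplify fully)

3*sqrt(198) = 9*sqrt(22); 4*sqrt(550) = 20*sqrt(22); 3*sqrt(88) = 6*sqrt(22); 5*sqrt(352) = 20*sqrt(22)
Combine: (9 - 20 + 6 + 20)·sqrt(22) = 15*sqrt(22)

15*sqrt(22)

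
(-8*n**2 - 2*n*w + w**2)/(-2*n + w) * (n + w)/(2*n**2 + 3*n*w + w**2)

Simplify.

Factor: -8*n**2 - 2*n*w + w**2 = (-4*n + w)*(2*n + w);  2*n**2 + 3*n*w + w**2 = (2*n + w)*(n + w)
Cancel the common factors (2*n + w), (n + w).

(-4*n + w)/(-2*n + w)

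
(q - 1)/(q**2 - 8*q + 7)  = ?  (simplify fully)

Factor: q**2 - 8*q + 7 = (q - 7)*(q - 1)
Cancel the common factor (q - 1).

1/(q - 7)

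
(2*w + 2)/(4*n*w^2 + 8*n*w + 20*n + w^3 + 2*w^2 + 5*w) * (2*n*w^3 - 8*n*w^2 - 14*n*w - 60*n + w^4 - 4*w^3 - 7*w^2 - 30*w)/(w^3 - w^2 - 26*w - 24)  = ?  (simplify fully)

(4*n + 2*w)/(4*n*w + 16*n + w^2 + 4*w)

Factor: 2*w + 2 = 2*(w + 1);  4*n*w^2 + 8*n*w + 20*n + w^3 + 2*w^2 + 5*w = (w^2 + 2*w + 5)*(4*n + w);  2*n*w^3 - 8*n*w^2 - 14*n*w - 60*n + w^4 - 4*w^3 - 7*w^2 - 30*w = (w^2 + 2*w + 5)*(2*n + w)*(w - 6);  w^3 - w^2 - 26*w - 24 = (w + 1)*(w - 6)*(w + 4)
Cancel the common factors (w^2 + 2*w + 5), (w - 6), (w + 1).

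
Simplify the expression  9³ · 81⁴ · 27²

9³ = 3^6; 81⁴ = 3^16; 27² = 3^6
Combine exponents: 3^28

3^28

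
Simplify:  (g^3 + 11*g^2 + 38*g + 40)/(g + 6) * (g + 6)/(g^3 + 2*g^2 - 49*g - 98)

(g^2 + 9*g + 20)/(g^2 - 49)

Factor: g^3 + 11*g^2 + 38*g + 40 = (g + 4)*(g + 2)*(g + 5);  g^3 + 2*g^2 - 49*g - 98 = (g - 7)*(g + 2)*(g + 7)
Cancel the common factors (g + 6), (g + 2).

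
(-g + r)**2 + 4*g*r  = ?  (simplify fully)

Expanding gives g**2 + 2*g*r + r**2, a perfect square.

(g + r)**2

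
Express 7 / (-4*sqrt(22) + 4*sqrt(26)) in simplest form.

(7*sqrt(22) + 7*sqrt(26))/16

Multiply numerator and denominator by 4*sqrt(22) + 4*sqrt(26).
Denominator becomes 64; numerator becomes 28*sqrt(22) + 28*sqrt(26).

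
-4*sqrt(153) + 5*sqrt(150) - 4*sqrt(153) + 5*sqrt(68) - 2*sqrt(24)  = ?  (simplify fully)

-14*sqrt(17) + 21*sqrt(6)

4*sqrt(153) = 12*sqrt(17); 5*sqrt(150) = 25*sqrt(6); 4*sqrt(153) = 12*sqrt(17); 5*sqrt(68) = 10*sqrt(17); 2*sqrt(24) = 4*sqrt(6)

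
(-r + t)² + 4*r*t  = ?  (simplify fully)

After expansion: r² + 2*r*t + t² — a perfect-square trinomial.

(r + t)²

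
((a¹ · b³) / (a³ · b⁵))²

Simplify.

1/(a⁴*b⁴)

Inside the bracket: (a^-2) · (b^-2)
Raise to the power 2: (a^-4) · (b^-4)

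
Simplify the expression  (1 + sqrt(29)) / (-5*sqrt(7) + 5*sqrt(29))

(sqrt(7) + sqrt(29) + sqrt(203) + 29)/110

Multiply numerator and denominator by 5*sqrt(7) + 5*sqrt(29).
Denominator becomes 550; numerator becomes 5*sqrt(7) + 5*sqrt(29) + 5*sqrt(203) + 145.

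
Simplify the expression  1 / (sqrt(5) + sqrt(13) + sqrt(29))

(-2*sqrt(1885) - 11*sqrt(29) + 21*sqrt(13) + 37*sqrt(5))/139

Group as (sqrt(13) + sqrt(29)) + sqrt(5); multiply by (sqrt(13) + sqrt(29)) - sqrt(5), then rationalise the remaining surd.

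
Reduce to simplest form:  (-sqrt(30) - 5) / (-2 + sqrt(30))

Multiply numerator and denominator by -sqrt(30) - 2.
Denominator becomes -26; numerator becomes 7*sqrt(30) + 40.

(-40 - 7*sqrt(30))/26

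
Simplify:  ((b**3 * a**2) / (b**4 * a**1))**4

a**4/b**4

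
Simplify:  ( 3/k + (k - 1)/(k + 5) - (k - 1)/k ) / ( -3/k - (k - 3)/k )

Numerator: 3/k + (k - 1)/(k + 5) - (k - 1)/k = (-2*k + 20)/(k^2 + 5*k)
Denominator: -3/k - (k - 3)/k = -1
Divide: ((-2*k + 20)/(k^2 + 5*k)) · (-1) = (2*k - 20)/(k^2 + 5*k)

(2*k - 20)/(k^2 + 5*k)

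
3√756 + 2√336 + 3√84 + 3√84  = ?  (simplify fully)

38*√21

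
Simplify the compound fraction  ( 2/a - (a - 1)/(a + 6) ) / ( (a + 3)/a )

(-a² + 3*a + 12)/(a² + 9*a + 18)

Numerator: 2/a - (a - 1)/(a + 6) = (-a² + 3*a + 12)/(a² + 6*a)
Denominator: (a + 3)/a = (a + 3)/a
Divide: ((-a² + 3*a + 12)/(a² + 6*a)) · (a/(a + 3)) = (-a² + 3*a + 12)/(a² + 9*a + 18)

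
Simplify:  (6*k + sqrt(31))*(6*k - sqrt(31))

36*k^2 - 31

Product of conjugates: (P+Q)(P-Q) = P^2 - Q^2.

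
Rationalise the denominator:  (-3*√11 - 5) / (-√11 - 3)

-2*√11 + 9

Multiply numerator and denominator by -3 + √11.
Denominator becomes -2; numerator becomes -18 + 4*√11.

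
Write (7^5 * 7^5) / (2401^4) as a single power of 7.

7^(-6)

7^5 = 7^5; 7^5 = 7^5; 2401^4 = 7^16
Combine exponents: 7^(-6)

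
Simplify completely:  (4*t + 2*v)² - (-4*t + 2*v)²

Write as f((2*v),(4*t)) - f((2*v),-(4*t)) and expand.

32*t*v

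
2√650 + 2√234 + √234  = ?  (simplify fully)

2√650 = 10*√26; 2√234 = 6*√26; √234 = 3*√26
Combine: (10 + 6 + 3)·√26 = 19*√26

19*√26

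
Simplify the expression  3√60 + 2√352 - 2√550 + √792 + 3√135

3√60 = 6*√15; 2√352 = 8*√22; 2√550 = 10*√22; √792 = 6*√22; 3√135 = 9*√15

4*√22 + 15*√15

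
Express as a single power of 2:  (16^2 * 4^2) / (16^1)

2^8

16^2 = 2^8; 4^2 = 2^4; 16^1 = 2^4
Combine exponents: 2^8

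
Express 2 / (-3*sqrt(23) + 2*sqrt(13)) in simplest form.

(-6*sqrt(23) - 4*sqrt(13))/155

Multiply numerator and denominator by 2*sqrt(13) + 3*sqrt(23).
Denominator becomes -155; numerator becomes 4*sqrt(13) + 6*sqrt(23).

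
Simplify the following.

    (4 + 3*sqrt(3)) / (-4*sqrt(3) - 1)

Multiply numerator and denominator by -1 + 4*sqrt(3).
Denominator becomes -47; numerator becomes 13*sqrt(3) + 32.

(-32 - 13*sqrt(3))/47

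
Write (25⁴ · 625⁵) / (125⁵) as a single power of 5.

5^13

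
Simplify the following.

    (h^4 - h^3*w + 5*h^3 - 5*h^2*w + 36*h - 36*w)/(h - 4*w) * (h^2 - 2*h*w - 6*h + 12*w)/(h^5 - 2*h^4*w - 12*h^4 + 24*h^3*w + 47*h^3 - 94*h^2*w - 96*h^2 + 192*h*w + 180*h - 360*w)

(-h^2 + h*w - 6*h + 6*w)/(-h^2 + 4*h*w + 5*h - 20*w)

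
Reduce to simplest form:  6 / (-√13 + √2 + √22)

Group as (√2 + √22) - √13; multiply by (√2 + √22) + √13, then rationalise the remaining surd.

(-66*√13 - 42*√22 + 198*√2 + 24*√143)/55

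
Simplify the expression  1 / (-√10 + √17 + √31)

(-19*√10 - 2*√31 + 12*√17 + √5270)/332

Group as (√17 + √31) - √10; multiply by (√17 + √31) + √10, then rationalise the remaining surd.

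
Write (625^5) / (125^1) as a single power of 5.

5^17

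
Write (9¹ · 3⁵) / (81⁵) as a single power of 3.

3^(-13)

9¹ = 3^2; 3⁵ = 3^5; 81⁵ = 3^20
Combine exponents: 3^(-13)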